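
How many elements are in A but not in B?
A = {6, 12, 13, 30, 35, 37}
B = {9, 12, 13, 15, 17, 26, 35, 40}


Set A = {6, 12, 13, 30, 35, 37}
Set B = {9, 12, 13, 15, 17, 26, 35, 40}
A \ B = {6, 30, 37}
|A \ B| = 3

3


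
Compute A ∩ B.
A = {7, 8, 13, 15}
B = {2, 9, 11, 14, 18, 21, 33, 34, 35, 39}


Set A = {7, 8, 13, 15}
Set B = {2, 9, 11, 14, 18, 21, 33, 34, 35, 39}
A ∩ B includes only elements in both sets.
Check each element of A against B:
7 ✗, 8 ✗, 13 ✗, 15 ✗
A ∩ B = {}

{}


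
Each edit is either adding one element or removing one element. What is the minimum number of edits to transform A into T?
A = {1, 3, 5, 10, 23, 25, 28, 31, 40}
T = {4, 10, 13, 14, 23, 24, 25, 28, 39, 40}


Set A = {1, 3, 5, 10, 23, 25, 28, 31, 40}
Set T = {4, 10, 13, 14, 23, 24, 25, 28, 39, 40}
Elements to remove from A (in A, not in T): {1, 3, 5, 31} → 4 removals
Elements to add to A (in T, not in A): {4, 13, 14, 24, 39} → 5 additions
Total edits = 4 + 5 = 9

9


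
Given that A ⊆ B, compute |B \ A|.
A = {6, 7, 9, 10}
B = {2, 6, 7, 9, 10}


Set A = {6, 7, 9, 10}, |A| = 4
Set B = {2, 6, 7, 9, 10}, |B| = 5
Since A ⊆ B: B \ A = {2}
|B| - |A| = 5 - 4 = 1

1


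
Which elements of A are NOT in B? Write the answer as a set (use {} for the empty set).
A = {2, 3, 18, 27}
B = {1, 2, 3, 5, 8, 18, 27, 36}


Set A = {2, 3, 18, 27}
Set B = {1, 2, 3, 5, 8, 18, 27, 36}
Check each element of A against B:
2 ∈ B, 3 ∈ B, 18 ∈ B, 27 ∈ B
Elements of A not in B: {}

{}


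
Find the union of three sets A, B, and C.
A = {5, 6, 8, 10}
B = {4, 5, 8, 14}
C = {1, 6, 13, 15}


Set A = {5, 6, 8, 10}
Set B = {4, 5, 8, 14}
Set C = {1, 6, 13, 15}
First, A ∪ B = {4, 5, 6, 8, 10, 14}
Then, (A ∪ B) ∪ C = {1, 4, 5, 6, 8, 10, 13, 14, 15}

{1, 4, 5, 6, 8, 10, 13, 14, 15}


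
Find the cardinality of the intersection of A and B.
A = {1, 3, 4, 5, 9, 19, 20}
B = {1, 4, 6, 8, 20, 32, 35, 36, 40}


Set A = {1, 3, 4, 5, 9, 19, 20}
Set B = {1, 4, 6, 8, 20, 32, 35, 36, 40}
A ∩ B = {1, 4, 20}
|A ∩ B| = 3

3


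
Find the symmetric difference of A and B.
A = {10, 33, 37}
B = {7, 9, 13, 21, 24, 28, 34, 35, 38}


Set A = {10, 33, 37}
Set B = {7, 9, 13, 21, 24, 28, 34, 35, 38}
A △ B = (A \ B) ∪ (B \ A)
Elements in A but not B: {10, 33, 37}
Elements in B but not A: {7, 9, 13, 21, 24, 28, 34, 35, 38}
A △ B = {7, 9, 10, 13, 21, 24, 28, 33, 34, 35, 37, 38}

{7, 9, 10, 13, 21, 24, 28, 33, 34, 35, 37, 38}


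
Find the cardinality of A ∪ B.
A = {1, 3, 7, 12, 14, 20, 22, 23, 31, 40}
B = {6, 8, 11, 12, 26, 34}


Set A = {1, 3, 7, 12, 14, 20, 22, 23, 31, 40}, |A| = 10
Set B = {6, 8, 11, 12, 26, 34}, |B| = 6
A ∩ B = {12}, |A ∩ B| = 1
|A ∪ B| = |A| + |B| - |A ∩ B| = 10 + 6 - 1 = 15

15


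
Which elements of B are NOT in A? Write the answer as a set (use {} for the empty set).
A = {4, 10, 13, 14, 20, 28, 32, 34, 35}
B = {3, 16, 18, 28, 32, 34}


Set A = {4, 10, 13, 14, 20, 28, 32, 34, 35}
Set B = {3, 16, 18, 28, 32, 34}
Check each element of B against A:
3 ∉ A (include), 16 ∉ A (include), 18 ∉ A (include), 28 ∈ A, 32 ∈ A, 34 ∈ A
Elements of B not in A: {3, 16, 18}

{3, 16, 18}


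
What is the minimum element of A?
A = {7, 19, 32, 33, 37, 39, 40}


Set A = {7, 19, 32, 33, 37, 39, 40}
Elements in ascending order: 7, 19, 32, 33, 37, 39, 40
The smallest element is 7.

7


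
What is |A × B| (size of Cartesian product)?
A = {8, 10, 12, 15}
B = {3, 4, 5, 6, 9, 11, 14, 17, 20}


Set A = {8, 10, 12, 15} has 4 elements.
Set B = {3, 4, 5, 6, 9, 11, 14, 17, 20} has 9 elements.
|A × B| = |A| × |B| = 4 × 9 = 36

36


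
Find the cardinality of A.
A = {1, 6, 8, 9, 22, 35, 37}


Set A = {1, 6, 8, 9, 22, 35, 37}
Listing elements: 1, 6, 8, 9, 22, 35, 37
Counting: 7 elements
|A| = 7

7


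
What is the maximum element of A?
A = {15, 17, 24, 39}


Set A = {15, 17, 24, 39}
Elements in ascending order: 15, 17, 24, 39
The largest element is 39.

39


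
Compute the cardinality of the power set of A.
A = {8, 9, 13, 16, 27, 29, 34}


Set A = {8, 9, 13, 16, 27, 29, 34}
|A| = 7
The power set P(A) contains all subsets of A.
|P(A)| = 2^|A| = 2^7 = 128

128


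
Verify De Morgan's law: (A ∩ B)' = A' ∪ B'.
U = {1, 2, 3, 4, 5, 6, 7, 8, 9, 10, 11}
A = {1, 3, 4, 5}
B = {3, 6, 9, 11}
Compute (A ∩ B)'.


U = {1, 2, 3, 4, 5, 6, 7, 8, 9, 10, 11}
A = {1, 3, 4, 5}, B = {3, 6, 9, 11}
A ∩ B = {3}
(A ∩ B)' = U \ (A ∩ B) = {1, 2, 4, 5, 6, 7, 8, 9, 10, 11}
Verification via A' ∪ B': A' = {2, 6, 7, 8, 9, 10, 11}, B' = {1, 2, 4, 5, 7, 8, 10}
A' ∪ B' = {1, 2, 4, 5, 6, 7, 8, 9, 10, 11} ✓

{1, 2, 4, 5, 6, 7, 8, 9, 10, 11}


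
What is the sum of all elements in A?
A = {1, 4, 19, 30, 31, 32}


Set A = {1, 4, 19, 30, 31, 32}
Sum = 1 + 4 + 19 + 30 + 31 + 32 = 117

117


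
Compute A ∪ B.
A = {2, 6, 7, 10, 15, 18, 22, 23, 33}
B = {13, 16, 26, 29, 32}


Set A = {2, 6, 7, 10, 15, 18, 22, 23, 33}
Set B = {13, 16, 26, 29, 32}
A ∪ B includes all elements in either set.
Elements from A: {2, 6, 7, 10, 15, 18, 22, 23, 33}
Elements from B not already included: {13, 16, 26, 29, 32}
A ∪ B = {2, 6, 7, 10, 13, 15, 16, 18, 22, 23, 26, 29, 32, 33}

{2, 6, 7, 10, 13, 15, 16, 18, 22, 23, 26, 29, 32, 33}


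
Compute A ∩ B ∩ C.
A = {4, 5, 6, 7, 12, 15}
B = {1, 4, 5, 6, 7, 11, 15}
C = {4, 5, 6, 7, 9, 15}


Set A = {4, 5, 6, 7, 12, 15}
Set B = {1, 4, 5, 6, 7, 11, 15}
Set C = {4, 5, 6, 7, 9, 15}
First, A ∩ B = {4, 5, 6, 7, 15}
Then, (A ∩ B) ∩ C = {4, 5, 6, 7, 15}

{4, 5, 6, 7, 15}


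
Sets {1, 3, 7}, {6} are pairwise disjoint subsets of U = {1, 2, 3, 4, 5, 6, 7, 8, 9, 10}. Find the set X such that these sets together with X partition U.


U = {1, 2, 3, 4, 5, 6, 7, 8, 9, 10}
Shown blocks: {1, 3, 7}, {6}
A partition's blocks are pairwise disjoint and cover U, so the missing block = U \ (union of shown blocks).
Union of shown blocks: {1, 3, 6, 7}
Missing block = U \ (union) = {2, 4, 5, 8, 9, 10}

{2, 4, 5, 8, 9, 10}


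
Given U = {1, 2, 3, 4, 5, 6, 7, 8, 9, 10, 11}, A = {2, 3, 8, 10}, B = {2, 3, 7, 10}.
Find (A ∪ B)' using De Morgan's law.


U = {1, 2, 3, 4, 5, 6, 7, 8, 9, 10, 11}
A = {2, 3, 8, 10}, B = {2, 3, 7, 10}
A ∪ B = {2, 3, 7, 8, 10}
(A ∪ B)' = U \ (A ∪ B) = {1, 4, 5, 6, 9, 11}
Verification via A' ∩ B': A' = {1, 4, 5, 6, 7, 9, 11}, B' = {1, 4, 5, 6, 8, 9, 11}
A' ∩ B' = {1, 4, 5, 6, 9, 11} ✓

{1, 4, 5, 6, 9, 11}


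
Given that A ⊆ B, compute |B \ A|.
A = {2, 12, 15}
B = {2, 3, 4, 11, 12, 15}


Set A = {2, 12, 15}, |A| = 3
Set B = {2, 3, 4, 11, 12, 15}, |B| = 6
Since A ⊆ B: B \ A = {3, 4, 11}
|B| - |A| = 6 - 3 = 3

3


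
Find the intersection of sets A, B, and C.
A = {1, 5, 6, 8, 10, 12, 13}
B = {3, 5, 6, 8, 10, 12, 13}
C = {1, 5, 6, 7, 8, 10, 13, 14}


Set A = {1, 5, 6, 8, 10, 12, 13}
Set B = {3, 5, 6, 8, 10, 12, 13}
Set C = {1, 5, 6, 7, 8, 10, 13, 14}
First, A ∩ B = {5, 6, 8, 10, 12, 13}
Then, (A ∩ B) ∩ C = {5, 6, 8, 10, 13}

{5, 6, 8, 10, 13}


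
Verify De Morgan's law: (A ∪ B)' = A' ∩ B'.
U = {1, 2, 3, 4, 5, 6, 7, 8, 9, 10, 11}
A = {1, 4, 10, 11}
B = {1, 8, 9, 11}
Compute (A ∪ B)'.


U = {1, 2, 3, 4, 5, 6, 7, 8, 9, 10, 11}
A = {1, 4, 10, 11}, B = {1, 8, 9, 11}
A ∪ B = {1, 4, 8, 9, 10, 11}
(A ∪ B)' = U \ (A ∪ B) = {2, 3, 5, 6, 7}
Verification via A' ∩ B': A' = {2, 3, 5, 6, 7, 8, 9}, B' = {2, 3, 4, 5, 6, 7, 10}
A' ∩ B' = {2, 3, 5, 6, 7} ✓

{2, 3, 5, 6, 7}


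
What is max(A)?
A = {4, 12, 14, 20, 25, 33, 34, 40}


Set A = {4, 12, 14, 20, 25, 33, 34, 40}
Elements in ascending order: 4, 12, 14, 20, 25, 33, 34, 40
The largest element is 40.

40


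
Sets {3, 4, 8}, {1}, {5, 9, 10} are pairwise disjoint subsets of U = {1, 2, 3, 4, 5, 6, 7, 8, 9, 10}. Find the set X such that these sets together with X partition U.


U = {1, 2, 3, 4, 5, 6, 7, 8, 9, 10}
Shown blocks: {3, 4, 8}, {1}, {5, 9, 10}
A partition's blocks are pairwise disjoint and cover U, so the missing block = U \ (union of shown blocks).
Union of shown blocks: {1, 3, 4, 5, 8, 9, 10}
Missing block = U \ (union) = {2, 6, 7}

{2, 6, 7}


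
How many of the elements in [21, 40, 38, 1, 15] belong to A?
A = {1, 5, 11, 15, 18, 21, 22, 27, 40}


Set A = {1, 5, 11, 15, 18, 21, 22, 27, 40}
Candidates: [21, 40, 38, 1, 15]
Check each candidate:
21 ∈ A, 40 ∈ A, 38 ∉ A, 1 ∈ A, 15 ∈ A
Count of candidates in A: 4

4


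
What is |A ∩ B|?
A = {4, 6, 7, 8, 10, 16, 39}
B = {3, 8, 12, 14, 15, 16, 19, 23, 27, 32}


Set A = {4, 6, 7, 8, 10, 16, 39}
Set B = {3, 8, 12, 14, 15, 16, 19, 23, 27, 32}
A ∩ B = {8, 16}
|A ∩ B| = 2

2


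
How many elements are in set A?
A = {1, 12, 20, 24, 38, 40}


Set A = {1, 12, 20, 24, 38, 40}
Listing elements: 1, 12, 20, 24, 38, 40
Counting: 6 elements
|A| = 6

6


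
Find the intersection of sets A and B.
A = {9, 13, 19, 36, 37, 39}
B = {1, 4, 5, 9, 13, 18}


Set A = {9, 13, 19, 36, 37, 39}
Set B = {1, 4, 5, 9, 13, 18}
A ∩ B includes only elements in both sets.
Check each element of A against B:
9 ✓, 13 ✓, 19 ✗, 36 ✗, 37 ✗, 39 ✗
A ∩ B = {9, 13}

{9, 13}


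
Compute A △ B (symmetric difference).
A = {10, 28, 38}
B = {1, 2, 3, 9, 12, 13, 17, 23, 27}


Set A = {10, 28, 38}
Set B = {1, 2, 3, 9, 12, 13, 17, 23, 27}
A △ B = (A \ B) ∪ (B \ A)
Elements in A but not B: {10, 28, 38}
Elements in B but not A: {1, 2, 3, 9, 12, 13, 17, 23, 27}
A △ B = {1, 2, 3, 9, 10, 12, 13, 17, 23, 27, 28, 38}

{1, 2, 3, 9, 10, 12, 13, 17, 23, 27, 28, 38}


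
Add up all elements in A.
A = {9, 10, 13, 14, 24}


Set A = {9, 10, 13, 14, 24}
Sum = 9 + 10 + 13 + 14 + 24 = 70

70


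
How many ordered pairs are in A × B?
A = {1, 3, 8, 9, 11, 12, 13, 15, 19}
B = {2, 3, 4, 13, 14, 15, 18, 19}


Set A = {1, 3, 8, 9, 11, 12, 13, 15, 19} has 9 elements.
Set B = {2, 3, 4, 13, 14, 15, 18, 19} has 8 elements.
|A × B| = |A| × |B| = 9 × 8 = 72

72


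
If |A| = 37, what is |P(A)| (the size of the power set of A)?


The set has 37 elements.
The power set contains all possible subsets.
|P(A)| = 2^|A| = 2^37 = 137438953472

137438953472


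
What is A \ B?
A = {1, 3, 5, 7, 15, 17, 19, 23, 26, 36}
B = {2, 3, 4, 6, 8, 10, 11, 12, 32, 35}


Set A = {1, 3, 5, 7, 15, 17, 19, 23, 26, 36}
Set B = {2, 3, 4, 6, 8, 10, 11, 12, 32, 35}
A \ B includes elements in A that are not in B.
Check each element of A:
1 (not in B, keep), 3 (in B, remove), 5 (not in B, keep), 7 (not in B, keep), 15 (not in B, keep), 17 (not in B, keep), 19 (not in B, keep), 23 (not in B, keep), 26 (not in B, keep), 36 (not in B, keep)
A \ B = {1, 5, 7, 15, 17, 19, 23, 26, 36}

{1, 5, 7, 15, 17, 19, 23, 26, 36}


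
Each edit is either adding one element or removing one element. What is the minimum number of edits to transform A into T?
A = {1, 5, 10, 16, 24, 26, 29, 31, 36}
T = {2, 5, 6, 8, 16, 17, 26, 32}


Set A = {1, 5, 10, 16, 24, 26, 29, 31, 36}
Set T = {2, 5, 6, 8, 16, 17, 26, 32}
Elements to remove from A (in A, not in T): {1, 10, 24, 29, 31, 36} → 6 removals
Elements to add to A (in T, not in A): {2, 6, 8, 17, 32} → 5 additions
Total edits = 6 + 5 = 11

11


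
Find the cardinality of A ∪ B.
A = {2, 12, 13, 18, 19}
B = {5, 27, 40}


Set A = {2, 12, 13, 18, 19}, |A| = 5
Set B = {5, 27, 40}, |B| = 3
A ∩ B = {}, |A ∩ B| = 0
|A ∪ B| = |A| + |B| - |A ∩ B| = 5 + 3 - 0 = 8

8


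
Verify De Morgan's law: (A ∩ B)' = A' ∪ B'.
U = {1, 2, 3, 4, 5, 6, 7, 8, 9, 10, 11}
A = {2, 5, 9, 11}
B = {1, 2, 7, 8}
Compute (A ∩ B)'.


U = {1, 2, 3, 4, 5, 6, 7, 8, 9, 10, 11}
A = {2, 5, 9, 11}, B = {1, 2, 7, 8}
A ∩ B = {2}
(A ∩ B)' = U \ (A ∩ B) = {1, 3, 4, 5, 6, 7, 8, 9, 10, 11}
Verification via A' ∪ B': A' = {1, 3, 4, 6, 7, 8, 10}, B' = {3, 4, 5, 6, 9, 10, 11}
A' ∪ B' = {1, 3, 4, 5, 6, 7, 8, 9, 10, 11} ✓

{1, 3, 4, 5, 6, 7, 8, 9, 10, 11}


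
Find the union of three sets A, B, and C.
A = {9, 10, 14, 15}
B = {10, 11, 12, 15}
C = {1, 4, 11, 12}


Set A = {9, 10, 14, 15}
Set B = {10, 11, 12, 15}
Set C = {1, 4, 11, 12}
First, A ∪ B = {9, 10, 11, 12, 14, 15}
Then, (A ∪ B) ∪ C = {1, 4, 9, 10, 11, 12, 14, 15}

{1, 4, 9, 10, 11, 12, 14, 15}


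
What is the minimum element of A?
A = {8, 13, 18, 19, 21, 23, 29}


Set A = {8, 13, 18, 19, 21, 23, 29}
Elements in ascending order: 8, 13, 18, 19, 21, 23, 29
The smallest element is 8.

8


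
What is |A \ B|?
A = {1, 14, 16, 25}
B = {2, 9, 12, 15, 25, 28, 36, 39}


Set A = {1, 14, 16, 25}
Set B = {2, 9, 12, 15, 25, 28, 36, 39}
A \ B = {1, 14, 16}
|A \ B| = 3

3


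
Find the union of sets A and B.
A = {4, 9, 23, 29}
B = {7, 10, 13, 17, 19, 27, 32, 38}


Set A = {4, 9, 23, 29}
Set B = {7, 10, 13, 17, 19, 27, 32, 38}
A ∪ B includes all elements in either set.
Elements from A: {4, 9, 23, 29}
Elements from B not already included: {7, 10, 13, 17, 19, 27, 32, 38}
A ∪ B = {4, 7, 9, 10, 13, 17, 19, 23, 27, 29, 32, 38}

{4, 7, 9, 10, 13, 17, 19, 23, 27, 29, 32, 38}


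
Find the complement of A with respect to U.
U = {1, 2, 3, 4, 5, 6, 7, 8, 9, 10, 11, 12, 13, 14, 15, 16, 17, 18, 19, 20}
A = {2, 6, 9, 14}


Universal set U = {1, 2, 3, 4, 5, 6, 7, 8, 9, 10, 11, 12, 13, 14, 15, 16, 17, 18, 19, 20}
Set A = {2, 6, 9, 14}
A' = U \ A = elements in U but not in A
Checking each element of U:
1 (not in A, include), 2 (in A, exclude), 3 (not in A, include), 4 (not in A, include), 5 (not in A, include), 6 (in A, exclude), 7 (not in A, include), 8 (not in A, include), 9 (in A, exclude), 10 (not in A, include), 11 (not in A, include), 12 (not in A, include), 13 (not in A, include), 14 (in A, exclude), 15 (not in A, include), 16 (not in A, include), 17 (not in A, include), 18 (not in A, include), 19 (not in A, include), 20 (not in A, include)
A' = {1, 3, 4, 5, 7, 8, 10, 11, 12, 13, 15, 16, 17, 18, 19, 20}

{1, 3, 4, 5, 7, 8, 10, 11, 12, 13, 15, 16, 17, 18, 19, 20}


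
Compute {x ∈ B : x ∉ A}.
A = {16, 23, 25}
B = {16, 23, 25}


Set A = {16, 23, 25}
Set B = {16, 23, 25}
Check each element of B against A:
16 ∈ A, 23 ∈ A, 25 ∈ A
Elements of B not in A: {}

{}


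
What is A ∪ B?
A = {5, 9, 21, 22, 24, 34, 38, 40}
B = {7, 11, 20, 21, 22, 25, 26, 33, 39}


Set A = {5, 9, 21, 22, 24, 34, 38, 40}
Set B = {7, 11, 20, 21, 22, 25, 26, 33, 39}
A ∪ B includes all elements in either set.
Elements from A: {5, 9, 21, 22, 24, 34, 38, 40}
Elements from B not already included: {7, 11, 20, 25, 26, 33, 39}
A ∪ B = {5, 7, 9, 11, 20, 21, 22, 24, 25, 26, 33, 34, 38, 39, 40}

{5, 7, 9, 11, 20, 21, 22, 24, 25, 26, 33, 34, 38, 39, 40}


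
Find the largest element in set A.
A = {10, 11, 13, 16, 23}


Set A = {10, 11, 13, 16, 23}
Elements in ascending order: 10, 11, 13, 16, 23
The largest element is 23.

23


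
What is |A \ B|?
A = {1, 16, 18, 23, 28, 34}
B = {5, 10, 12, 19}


Set A = {1, 16, 18, 23, 28, 34}
Set B = {5, 10, 12, 19}
A \ B = {1, 16, 18, 23, 28, 34}
|A \ B| = 6

6


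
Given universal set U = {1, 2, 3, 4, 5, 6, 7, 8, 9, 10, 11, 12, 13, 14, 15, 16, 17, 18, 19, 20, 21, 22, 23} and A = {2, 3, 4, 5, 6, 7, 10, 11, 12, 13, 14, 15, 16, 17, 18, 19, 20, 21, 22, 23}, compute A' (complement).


Universal set U = {1, 2, 3, 4, 5, 6, 7, 8, 9, 10, 11, 12, 13, 14, 15, 16, 17, 18, 19, 20, 21, 22, 23}
Set A = {2, 3, 4, 5, 6, 7, 10, 11, 12, 13, 14, 15, 16, 17, 18, 19, 20, 21, 22, 23}
A' = U \ A = elements in U but not in A
Checking each element of U:
1 (not in A, include), 2 (in A, exclude), 3 (in A, exclude), 4 (in A, exclude), 5 (in A, exclude), 6 (in A, exclude), 7 (in A, exclude), 8 (not in A, include), 9 (not in A, include), 10 (in A, exclude), 11 (in A, exclude), 12 (in A, exclude), 13 (in A, exclude), 14 (in A, exclude), 15 (in A, exclude), 16 (in A, exclude), 17 (in A, exclude), 18 (in A, exclude), 19 (in A, exclude), 20 (in A, exclude), 21 (in A, exclude), 22 (in A, exclude), 23 (in A, exclude)
A' = {1, 8, 9}

{1, 8, 9}


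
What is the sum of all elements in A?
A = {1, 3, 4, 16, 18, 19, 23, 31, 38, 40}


Set A = {1, 3, 4, 16, 18, 19, 23, 31, 38, 40}
Sum = 1 + 3 + 4 + 16 + 18 + 19 + 23 + 31 + 38 + 40 = 193

193


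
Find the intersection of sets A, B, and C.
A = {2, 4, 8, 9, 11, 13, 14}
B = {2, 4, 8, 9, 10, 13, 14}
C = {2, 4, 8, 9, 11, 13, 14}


Set A = {2, 4, 8, 9, 11, 13, 14}
Set B = {2, 4, 8, 9, 10, 13, 14}
Set C = {2, 4, 8, 9, 11, 13, 14}
First, A ∩ B = {2, 4, 8, 9, 13, 14}
Then, (A ∩ B) ∩ C = {2, 4, 8, 9, 13, 14}

{2, 4, 8, 9, 13, 14}


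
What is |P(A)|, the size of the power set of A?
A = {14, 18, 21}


Set A = {14, 18, 21}
|A| = 3
The power set P(A) contains all subsets of A.
|P(A)| = 2^|A| = 2^3 = 8

8


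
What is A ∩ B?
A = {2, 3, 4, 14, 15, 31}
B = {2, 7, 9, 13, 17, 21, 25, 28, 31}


Set A = {2, 3, 4, 14, 15, 31}
Set B = {2, 7, 9, 13, 17, 21, 25, 28, 31}
A ∩ B includes only elements in both sets.
Check each element of A against B:
2 ✓, 3 ✗, 4 ✗, 14 ✗, 15 ✗, 31 ✓
A ∩ B = {2, 31}

{2, 31}


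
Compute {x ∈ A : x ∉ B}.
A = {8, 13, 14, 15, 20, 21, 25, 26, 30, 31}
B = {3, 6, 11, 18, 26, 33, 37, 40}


Set A = {8, 13, 14, 15, 20, 21, 25, 26, 30, 31}
Set B = {3, 6, 11, 18, 26, 33, 37, 40}
Check each element of A against B:
8 ∉ B (include), 13 ∉ B (include), 14 ∉ B (include), 15 ∉ B (include), 20 ∉ B (include), 21 ∉ B (include), 25 ∉ B (include), 26 ∈ B, 30 ∉ B (include), 31 ∉ B (include)
Elements of A not in B: {8, 13, 14, 15, 20, 21, 25, 30, 31}

{8, 13, 14, 15, 20, 21, 25, 30, 31}


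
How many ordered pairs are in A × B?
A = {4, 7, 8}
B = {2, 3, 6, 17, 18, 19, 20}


Set A = {4, 7, 8} has 3 elements.
Set B = {2, 3, 6, 17, 18, 19, 20} has 7 elements.
|A × B| = |A| × |B| = 3 × 7 = 21

21


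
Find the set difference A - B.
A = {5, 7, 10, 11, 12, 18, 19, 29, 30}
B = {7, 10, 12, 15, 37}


Set A = {5, 7, 10, 11, 12, 18, 19, 29, 30}
Set B = {7, 10, 12, 15, 37}
A \ B includes elements in A that are not in B.
Check each element of A:
5 (not in B, keep), 7 (in B, remove), 10 (in B, remove), 11 (not in B, keep), 12 (in B, remove), 18 (not in B, keep), 19 (not in B, keep), 29 (not in B, keep), 30 (not in B, keep)
A \ B = {5, 11, 18, 19, 29, 30}

{5, 11, 18, 19, 29, 30}


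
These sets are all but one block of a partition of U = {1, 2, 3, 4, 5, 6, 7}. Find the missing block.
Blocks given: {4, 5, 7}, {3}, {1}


U = {1, 2, 3, 4, 5, 6, 7}
Shown blocks: {4, 5, 7}, {3}, {1}
A partition's blocks are pairwise disjoint and cover U, so the missing block = U \ (union of shown blocks).
Union of shown blocks: {1, 3, 4, 5, 7}
Missing block = U \ (union) = {2, 6}

{2, 6}


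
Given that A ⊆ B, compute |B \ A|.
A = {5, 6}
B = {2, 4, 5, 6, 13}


Set A = {5, 6}, |A| = 2
Set B = {2, 4, 5, 6, 13}, |B| = 5
Since A ⊆ B: B \ A = {2, 4, 13}
|B| - |A| = 5 - 2 = 3

3


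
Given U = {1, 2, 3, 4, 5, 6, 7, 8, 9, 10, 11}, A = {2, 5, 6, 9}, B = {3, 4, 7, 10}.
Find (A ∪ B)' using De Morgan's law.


U = {1, 2, 3, 4, 5, 6, 7, 8, 9, 10, 11}
A = {2, 5, 6, 9}, B = {3, 4, 7, 10}
A ∪ B = {2, 3, 4, 5, 6, 7, 9, 10}
(A ∪ B)' = U \ (A ∪ B) = {1, 8, 11}
Verification via A' ∩ B': A' = {1, 3, 4, 7, 8, 10, 11}, B' = {1, 2, 5, 6, 8, 9, 11}
A' ∩ B' = {1, 8, 11} ✓

{1, 8, 11}


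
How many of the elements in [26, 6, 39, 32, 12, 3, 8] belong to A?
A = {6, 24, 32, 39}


Set A = {6, 24, 32, 39}
Candidates: [26, 6, 39, 32, 12, 3, 8]
Check each candidate:
26 ∉ A, 6 ∈ A, 39 ∈ A, 32 ∈ A, 12 ∉ A, 3 ∉ A, 8 ∉ A
Count of candidates in A: 3

3


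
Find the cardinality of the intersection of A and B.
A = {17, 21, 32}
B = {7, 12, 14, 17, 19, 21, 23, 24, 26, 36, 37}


Set A = {17, 21, 32}
Set B = {7, 12, 14, 17, 19, 21, 23, 24, 26, 36, 37}
A ∩ B = {17, 21}
|A ∩ B| = 2

2


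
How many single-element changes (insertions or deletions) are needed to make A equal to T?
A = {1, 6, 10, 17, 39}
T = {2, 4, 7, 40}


Set A = {1, 6, 10, 17, 39}
Set T = {2, 4, 7, 40}
Elements to remove from A (in A, not in T): {1, 6, 10, 17, 39} → 5 removals
Elements to add to A (in T, not in A): {2, 4, 7, 40} → 4 additions
Total edits = 5 + 4 = 9

9


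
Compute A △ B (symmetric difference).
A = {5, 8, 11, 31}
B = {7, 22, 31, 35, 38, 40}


Set A = {5, 8, 11, 31}
Set B = {7, 22, 31, 35, 38, 40}
A △ B = (A \ B) ∪ (B \ A)
Elements in A but not B: {5, 8, 11}
Elements in B but not A: {7, 22, 35, 38, 40}
A △ B = {5, 7, 8, 11, 22, 35, 38, 40}

{5, 7, 8, 11, 22, 35, 38, 40}


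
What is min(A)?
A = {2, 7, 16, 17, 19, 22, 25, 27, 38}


Set A = {2, 7, 16, 17, 19, 22, 25, 27, 38}
Elements in ascending order: 2, 7, 16, 17, 19, 22, 25, 27, 38
The smallest element is 2.

2


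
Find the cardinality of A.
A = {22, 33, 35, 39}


Set A = {22, 33, 35, 39}
Listing elements: 22, 33, 35, 39
Counting: 4 elements
|A| = 4

4


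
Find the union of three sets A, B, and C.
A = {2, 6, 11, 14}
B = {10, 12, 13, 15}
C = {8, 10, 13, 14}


Set A = {2, 6, 11, 14}
Set B = {10, 12, 13, 15}
Set C = {8, 10, 13, 14}
First, A ∪ B = {2, 6, 10, 11, 12, 13, 14, 15}
Then, (A ∪ B) ∪ C = {2, 6, 8, 10, 11, 12, 13, 14, 15}

{2, 6, 8, 10, 11, 12, 13, 14, 15}


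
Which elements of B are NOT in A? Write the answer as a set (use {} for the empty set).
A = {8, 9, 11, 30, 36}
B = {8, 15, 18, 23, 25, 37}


Set A = {8, 9, 11, 30, 36}
Set B = {8, 15, 18, 23, 25, 37}
Check each element of B against A:
8 ∈ A, 15 ∉ A (include), 18 ∉ A (include), 23 ∉ A (include), 25 ∉ A (include), 37 ∉ A (include)
Elements of B not in A: {15, 18, 23, 25, 37}

{15, 18, 23, 25, 37}


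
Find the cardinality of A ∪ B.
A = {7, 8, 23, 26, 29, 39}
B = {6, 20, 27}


Set A = {7, 8, 23, 26, 29, 39}, |A| = 6
Set B = {6, 20, 27}, |B| = 3
A ∩ B = {}, |A ∩ B| = 0
|A ∪ B| = |A| + |B| - |A ∩ B| = 6 + 3 - 0 = 9

9


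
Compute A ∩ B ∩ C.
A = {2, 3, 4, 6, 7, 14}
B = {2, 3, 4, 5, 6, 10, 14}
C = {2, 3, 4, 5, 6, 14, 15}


Set A = {2, 3, 4, 6, 7, 14}
Set B = {2, 3, 4, 5, 6, 10, 14}
Set C = {2, 3, 4, 5, 6, 14, 15}
First, A ∩ B = {2, 3, 4, 6, 14}
Then, (A ∩ B) ∩ C = {2, 3, 4, 6, 14}

{2, 3, 4, 6, 14}


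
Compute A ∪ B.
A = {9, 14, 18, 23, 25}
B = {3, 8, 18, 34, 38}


Set A = {9, 14, 18, 23, 25}
Set B = {3, 8, 18, 34, 38}
A ∪ B includes all elements in either set.
Elements from A: {9, 14, 18, 23, 25}
Elements from B not already included: {3, 8, 34, 38}
A ∪ B = {3, 8, 9, 14, 18, 23, 25, 34, 38}

{3, 8, 9, 14, 18, 23, 25, 34, 38}


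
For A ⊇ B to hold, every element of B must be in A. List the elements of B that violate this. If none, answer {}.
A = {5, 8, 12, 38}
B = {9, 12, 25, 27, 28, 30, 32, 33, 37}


Set A = {5, 8, 12, 38}
Set B = {9, 12, 25, 27, 28, 30, 32, 33, 37}
Check each element of B against A:
9 ∉ A (include), 12 ∈ A, 25 ∉ A (include), 27 ∉ A (include), 28 ∉ A (include), 30 ∉ A (include), 32 ∉ A (include), 33 ∉ A (include), 37 ∉ A (include)
Elements of B not in A: {9, 25, 27, 28, 30, 32, 33, 37}

{9, 25, 27, 28, 30, 32, 33, 37}


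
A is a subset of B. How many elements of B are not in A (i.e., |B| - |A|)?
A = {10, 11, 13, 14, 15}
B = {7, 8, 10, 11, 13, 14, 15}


Set A = {10, 11, 13, 14, 15}, |A| = 5
Set B = {7, 8, 10, 11, 13, 14, 15}, |B| = 7
Since A ⊆ B: B \ A = {7, 8}
|B| - |A| = 7 - 5 = 2

2


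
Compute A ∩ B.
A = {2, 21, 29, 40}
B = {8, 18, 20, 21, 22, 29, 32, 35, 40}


Set A = {2, 21, 29, 40}
Set B = {8, 18, 20, 21, 22, 29, 32, 35, 40}
A ∩ B includes only elements in both sets.
Check each element of A against B:
2 ✗, 21 ✓, 29 ✓, 40 ✓
A ∩ B = {21, 29, 40}

{21, 29, 40}


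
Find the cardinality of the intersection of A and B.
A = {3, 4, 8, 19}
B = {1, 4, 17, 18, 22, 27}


Set A = {3, 4, 8, 19}
Set B = {1, 4, 17, 18, 22, 27}
A ∩ B = {4}
|A ∩ B| = 1

1


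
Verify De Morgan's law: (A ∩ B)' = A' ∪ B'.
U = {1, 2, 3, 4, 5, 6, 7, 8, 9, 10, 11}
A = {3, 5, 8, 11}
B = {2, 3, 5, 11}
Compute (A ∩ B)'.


U = {1, 2, 3, 4, 5, 6, 7, 8, 9, 10, 11}
A = {3, 5, 8, 11}, B = {2, 3, 5, 11}
A ∩ B = {3, 5, 11}
(A ∩ B)' = U \ (A ∩ B) = {1, 2, 4, 6, 7, 8, 9, 10}
Verification via A' ∪ B': A' = {1, 2, 4, 6, 7, 9, 10}, B' = {1, 4, 6, 7, 8, 9, 10}
A' ∪ B' = {1, 2, 4, 6, 7, 8, 9, 10} ✓

{1, 2, 4, 6, 7, 8, 9, 10}


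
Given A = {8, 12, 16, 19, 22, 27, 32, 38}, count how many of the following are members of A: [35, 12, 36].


Set A = {8, 12, 16, 19, 22, 27, 32, 38}
Candidates: [35, 12, 36]
Check each candidate:
35 ∉ A, 12 ∈ A, 36 ∉ A
Count of candidates in A: 1

1


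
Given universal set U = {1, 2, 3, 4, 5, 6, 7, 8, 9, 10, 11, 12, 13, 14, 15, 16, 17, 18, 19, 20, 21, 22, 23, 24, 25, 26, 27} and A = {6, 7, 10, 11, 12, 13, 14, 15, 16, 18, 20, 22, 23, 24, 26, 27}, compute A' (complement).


Universal set U = {1, 2, 3, 4, 5, 6, 7, 8, 9, 10, 11, 12, 13, 14, 15, 16, 17, 18, 19, 20, 21, 22, 23, 24, 25, 26, 27}
Set A = {6, 7, 10, 11, 12, 13, 14, 15, 16, 18, 20, 22, 23, 24, 26, 27}
A' = U \ A = elements in U but not in A
Checking each element of U:
1 (not in A, include), 2 (not in A, include), 3 (not in A, include), 4 (not in A, include), 5 (not in A, include), 6 (in A, exclude), 7 (in A, exclude), 8 (not in A, include), 9 (not in A, include), 10 (in A, exclude), 11 (in A, exclude), 12 (in A, exclude), 13 (in A, exclude), 14 (in A, exclude), 15 (in A, exclude), 16 (in A, exclude), 17 (not in A, include), 18 (in A, exclude), 19 (not in A, include), 20 (in A, exclude), 21 (not in A, include), 22 (in A, exclude), 23 (in A, exclude), 24 (in A, exclude), 25 (not in A, include), 26 (in A, exclude), 27 (in A, exclude)
A' = {1, 2, 3, 4, 5, 8, 9, 17, 19, 21, 25}

{1, 2, 3, 4, 5, 8, 9, 17, 19, 21, 25}


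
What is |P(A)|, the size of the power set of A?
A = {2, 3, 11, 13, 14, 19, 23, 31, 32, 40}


Set A = {2, 3, 11, 13, 14, 19, 23, 31, 32, 40}
|A| = 10
The power set P(A) contains all subsets of A.
|P(A)| = 2^|A| = 2^10 = 1024

1024


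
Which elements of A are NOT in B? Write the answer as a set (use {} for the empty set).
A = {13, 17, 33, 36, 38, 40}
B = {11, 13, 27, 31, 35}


Set A = {13, 17, 33, 36, 38, 40}
Set B = {11, 13, 27, 31, 35}
Check each element of A against B:
13 ∈ B, 17 ∉ B (include), 33 ∉ B (include), 36 ∉ B (include), 38 ∉ B (include), 40 ∉ B (include)
Elements of A not in B: {17, 33, 36, 38, 40}

{17, 33, 36, 38, 40}


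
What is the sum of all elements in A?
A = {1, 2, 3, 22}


Set A = {1, 2, 3, 22}
Sum = 1 + 2 + 3 + 22 = 28

28


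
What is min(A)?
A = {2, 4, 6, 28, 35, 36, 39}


Set A = {2, 4, 6, 28, 35, 36, 39}
Elements in ascending order: 2, 4, 6, 28, 35, 36, 39
The smallest element is 2.

2


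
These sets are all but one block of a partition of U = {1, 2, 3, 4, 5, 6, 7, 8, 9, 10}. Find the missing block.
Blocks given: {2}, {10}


U = {1, 2, 3, 4, 5, 6, 7, 8, 9, 10}
Shown blocks: {2}, {10}
A partition's blocks are pairwise disjoint and cover U, so the missing block = U \ (union of shown blocks).
Union of shown blocks: {2, 10}
Missing block = U \ (union) = {1, 3, 4, 5, 6, 7, 8, 9}

{1, 3, 4, 5, 6, 7, 8, 9}


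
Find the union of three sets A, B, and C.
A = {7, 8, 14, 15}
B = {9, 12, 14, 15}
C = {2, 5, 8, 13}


Set A = {7, 8, 14, 15}
Set B = {9, 12, 14, 15}
Set C = {2, 5, 8, 13}
First, A ∪ B = {7, 8, 9, 12, 14, 15}
Then, (A ∪ B) ∪ C = {2, 5, 7, 8, 9, 12, 13, 14, 15}

{2, 5, 7, 8, 9, 12, 13, 14, 15}


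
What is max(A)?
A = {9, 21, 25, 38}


Set A = {9, 21, 25, 38}
Elements in ascending order: 9, 21, 25, 38
The largest element is 38.

38


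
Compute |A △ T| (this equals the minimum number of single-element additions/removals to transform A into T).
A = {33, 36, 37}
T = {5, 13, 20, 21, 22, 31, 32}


Set A = {33, 36, 37}
Set T = {5, 13, 20, 21, 22, 31, 32}
Elements to remove from A (in A, not in T): {33, 36, 37} → 3 removals
Elements to add to A (in T, not in A): {5, 13, 20, 21, 22, 31, 32} → 7 additions
Total edits = 3 + 7 = 10

10


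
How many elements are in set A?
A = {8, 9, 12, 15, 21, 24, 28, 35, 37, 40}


Set A = {8, 9, 12, 15, 21, 24, 28, 35, 37, 40}
Listing elements: 8, 9, 12, 15, 21, 24, 28, 35, 37, 40
Counting: 10 elements
|A| = 10

10


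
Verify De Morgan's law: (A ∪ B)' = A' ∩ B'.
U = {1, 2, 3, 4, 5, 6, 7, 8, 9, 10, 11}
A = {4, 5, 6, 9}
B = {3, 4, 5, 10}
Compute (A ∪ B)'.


U = {1, 2, 3, 4, 5, 6, 7, 8, 9, 10, 11}
A = {4, 5, 6, 9}, B = {3, 4, 5, 10}
A ∪ B = {3, 4, 5, 6, 9, 10}
(A ∪ B)' = U \ (A ∪ B) = {1, 2, 7, 8, 11}
Verification via A' ∩ B': A' = {1, 2, 3, 7, 8, 10, 11}, B' = {1, 2, 6, 7, 8, 9, 11}
A' ∩ B' = {1, 2, 7, 8, 11} ✓

{1, 2, 7, 8, 11}


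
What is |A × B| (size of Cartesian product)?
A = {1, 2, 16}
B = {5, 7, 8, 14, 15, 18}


Set A = {1, 2, 16} has 3 elements.
Set B = {5, 7, 8, 14, 15, 18} has 6 elements.
|A × B| = |A| × |B| = 3 × 6 = 18

18


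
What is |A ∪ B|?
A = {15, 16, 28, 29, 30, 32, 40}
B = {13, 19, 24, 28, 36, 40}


Set A = {15, 16, 28, 29, 30, 32, 40}, |A| = 7
Set B = {13, 19, 24, 28, 36, 40}, |B| = 6
A ∩ B = {28, 40}, |A ∩ B| = 2
|A ∪ B| = |A| + |B| - |A ∩ B| = 7 + 6 - 2 = 11

11


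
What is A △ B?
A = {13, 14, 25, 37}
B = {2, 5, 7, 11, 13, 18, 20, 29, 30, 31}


Set A = {13, 14, 25, 37}
Set B = {2, 5, 7, 11, 13, 18, 20, 29, 30, 31}
A △ B = (A \ B) ∪ (B \ A)
Elements in A but not B: {14, 25, 37}
Elements in B but not A: {2, 5, 7, 11, 18, 20, 29, 30, 31}
A △ B = {2, 5, 7, 11, 14, 18, 20, 25, 29, 30, 31, 37}

{2, 5, 7, 11, 14, 18, 20, 25, 29, 30, 31, 37}


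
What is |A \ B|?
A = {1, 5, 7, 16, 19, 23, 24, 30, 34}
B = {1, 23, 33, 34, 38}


Set A = {1, 5, 7, 16, 19, 23, 24, 30, 34}
Set B = {1, 23, 33, 34, 38}
A \ B = {5, 7, 16, 19, 24, 30}
|A \ B| = 6

6


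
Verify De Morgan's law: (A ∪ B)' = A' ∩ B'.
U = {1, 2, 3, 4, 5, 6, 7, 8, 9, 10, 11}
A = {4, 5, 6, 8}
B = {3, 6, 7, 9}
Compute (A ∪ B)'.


U = {1, 2, 3, 4, 5, 6, 7, 8, 9, 10, 11}
A = {4, 5, 6, 8}, B = {3, 6, 7, 9}
A ∪ B = {3, 4, 5, 6, 7, 8, 9}
(A ∪ B)' = U \ (A ∪ B) = {1, 2, 10, 11}
Verification via A' ∩ B': A' = {1, 2, 3, 7, 9, 10, 11}, B' = {1, 2, 4, 5, 8, 10, 11}
A' ∩ B' = {1, 2, 10, 11} ✓

{1, 2, 10, 11}


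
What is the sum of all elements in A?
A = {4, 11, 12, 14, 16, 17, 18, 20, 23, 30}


Set A = {4, 11, 12, 14, 16, 17, 18, 20, 23, 30}
Sum = 4 + 11 + 12 + 14 + 16 + 17 + 18 + 20 + 23 + 30 = 165

165


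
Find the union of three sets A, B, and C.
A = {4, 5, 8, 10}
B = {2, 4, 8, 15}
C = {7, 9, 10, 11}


Set A = {4, 5, 8, 10}
Set B = {2, 4, 8, 15}
Set C = {7, 9, 10, 11}
First, A ∪ B = {2, 4, 5, 8, 10, 15}
Then, (A ∪ B) ∪ C = {2, 4, 5, 7, 8, 9, 10, 11, 15}

{2, 4, 5, 7, 8, 9, 10, 11, 15}


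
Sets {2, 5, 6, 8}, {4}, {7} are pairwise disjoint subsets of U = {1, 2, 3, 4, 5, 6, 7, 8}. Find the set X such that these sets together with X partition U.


U = {1, 2, 3, 4, 5, 6, 7, 8}
Shown blocks: {2, 5, 6, 8}, {4}, {7}
A partition's blocks are pairwise disjoint and cover U, so the missing block = U \ (union of shown blocks).
Union of shown blocks: {2, 4, 5, 6, 7, 8}
Missing block = U \ (union) = {1, 3}

{1, 3}


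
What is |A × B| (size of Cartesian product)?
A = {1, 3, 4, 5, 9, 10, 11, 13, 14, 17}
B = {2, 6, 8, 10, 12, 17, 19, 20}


Set A = {1, 3, 4, 5, 9, 10, 11, 13, 14, 17} has 10 elements.
Set B = {2, 6, 8, 10, 12, 17, 19, 20} has 8 elements.
|A × B| = |A| × |B| = 10 × 8 = 80

80


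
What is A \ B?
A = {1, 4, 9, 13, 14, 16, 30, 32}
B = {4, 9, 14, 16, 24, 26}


Set A = {1, 4, 9, 13, 14, 16, 30, 32}
Set B = {4, 9, 14, 16, 24, 26}
A \ B includes elements in A that are not in B.
Check each element of A:
1 (not in B, keep), 4 (in B, remove), 9 (in B, remove), 13 (not in B, keep), 14 (in B, remove), 16 (in B, remove), 30 (not in B, keep), 32 (not in B, keep)
A \ B = {1, 13, 30, 32}

{1, 13, 30, 32}


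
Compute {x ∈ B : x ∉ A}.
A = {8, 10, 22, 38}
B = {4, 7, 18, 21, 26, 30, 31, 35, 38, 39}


Set A = {8, 10, 22, 38}
Set B = {4, 7, 18, 21, 26, 30, 31, 35, 38, 39}
Check each element of B against A:
4 ∉ A (include), 7 ∉ A (include), 18 ∉ A (include), 21 ∉ A (include), 26 ∉ A (include), 30 ∉ A (include), 31 ∉ A (include), 35 ∉ A (include), 38 ∈ A, 39 ∉ A (include)
Elements of B not in A: {4, 7, 18, 21, 26, 30, 31, 35, 39}

{4, 7, 18, 21, 26, 30, 31, 35, 39}


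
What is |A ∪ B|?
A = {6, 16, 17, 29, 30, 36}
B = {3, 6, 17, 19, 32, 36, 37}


Set A = {6, 16, 17, 29, 30, 36}, |A| = 6
Set B = {3, 6, 17, 19, 32, 36, 37}, |B| = 7
A ∩ B = {6, 17, 36}, |A ∩ B| = 3
|A ∪ B| = |A| + |B| - |A ∩ B| = 6 + 7 - 3 = 10

10


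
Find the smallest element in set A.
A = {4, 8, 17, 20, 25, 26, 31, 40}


Set A = {4, 8, 17, 20, 25, 26, 31, 40}
Elements in ascending order: 4, 8, 17, 20, 25, 26, 31, 40
The smallest element is 4.

4


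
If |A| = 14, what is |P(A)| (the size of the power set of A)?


The set has 14 elements.
The power set contains all possible subsets.
|P(A)| = 2^|A| = 2^14 = 16384

16384


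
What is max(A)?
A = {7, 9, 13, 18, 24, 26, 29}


Set A = {7, 9, 13, 18, 24, 26, 29}
Elements in ascending order: 7, 9, 13, 18, 24, 26, 29
The largest element is 29.

29


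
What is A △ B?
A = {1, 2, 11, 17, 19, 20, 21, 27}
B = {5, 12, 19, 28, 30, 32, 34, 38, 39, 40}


Set A = {1, 2, 11, 17, 19, 20, 21, 27}
Set B = {5, 12, 19, 28, 30, 32, 34, 38, 39, 40}
A △ B = (A \ B) ∪ (B \ A)
Elements in A but not B: {1, 2, 11, 17, 20, 21, 27}
Elements in B but not A: {5, 12, 28, 30, 32, 34, 38, 39, 40}
A △ B = {1, 2, 5, 11, 12, 17, 20, 21, 27, 28, 30, 32, 34, 38, 39, 40}

{1, 2, 5, 11, 12, 17, 20, 21, 27, 28, 30, 32, 34, 38, 39, 40}


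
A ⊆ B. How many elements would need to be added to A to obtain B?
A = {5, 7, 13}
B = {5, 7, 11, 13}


Set A = {5, 7, 13}, |A| = 3
Set B = {5, 7, 11, 13}, |B| = 4
Since A ⊆ B: B \ A = {11}
|B| - |A| = 4 - 3 = 1

1


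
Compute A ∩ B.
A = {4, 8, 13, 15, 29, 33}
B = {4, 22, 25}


Set A = {4, 8, 13, 15, 29, 33}
Set B = {4, 22, 25}
A ∩ B includes only elements in both sets.
Check each element of A against B:
4 ✓, 8 ✗, 13 ✗, 15 ✗, 29 ✗, 33 ✗
A ∩ B = {4}

{4}


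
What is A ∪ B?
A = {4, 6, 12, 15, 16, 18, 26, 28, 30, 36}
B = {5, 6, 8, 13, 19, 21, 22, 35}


Set A = {4, 6, 12, 15, 16, 18, 26, 28, 30, 36}
Set B = {5, 6, 8, 13, 19, 21, 22, 35}
A ∪ B includes all elements in either set.
Elements from A: {4, 6, 12, 15, 16, 18, 26, 28, 30, 36}
Elements from B not already included: {5, 8, 13, 19, 21, 22, 35}
A ∪ B = {4, 5, 6, 8, 12, 13, 15, 16, 18, 19, 21, 22, 26, 28, 30, 35, 36}

{4, 5, 6, 8, 12, 13, 15, 16, 18, 19, 21, 22, 26, 28, 30, 35, 36}


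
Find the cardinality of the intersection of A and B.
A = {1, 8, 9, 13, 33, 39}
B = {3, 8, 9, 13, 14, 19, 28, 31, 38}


Set A = {1, 8, 9, 13, 33, 39}
Set B = {3, 8, 9, 13, 14, 19, 28, 31, 38}
A ∩ B = {8, 9, 13}
|A ∩ B| = 3

3


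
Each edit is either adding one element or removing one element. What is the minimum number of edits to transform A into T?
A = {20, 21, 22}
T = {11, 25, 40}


Set A = {20, 21, 22}
Set T = {11, 25, 40}
Elements to remove from A (in A, not in T): {20, 21, 22} → 3 removals
Elements to add to A (in T, not in A): {11, 25, 40} → 3 additions
Total edits = 3 + 3 = 6

6


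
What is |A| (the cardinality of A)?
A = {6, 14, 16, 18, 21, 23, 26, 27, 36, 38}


Set A = {6, 14, 16, 18, 21, 23, 26, 27, 36, 38}
Listing elements: 6, 14, 16, 18, 21, 23, 26, 27, 36, 38
Counting: 10 elements
|A| = 10

10


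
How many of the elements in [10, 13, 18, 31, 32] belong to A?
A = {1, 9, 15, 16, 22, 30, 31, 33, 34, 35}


Set A = {1, 9, 15, 16, 22, 30, 31, 33, 34, 35}
Candidates: [10, 13, 18, 31, 32]
Check each candidate:
10 ∉ A, 13 ∉ A, 18 ∉ A, 31 ∈ A, 32 ∉ A
Count of candidates in A: 1

1


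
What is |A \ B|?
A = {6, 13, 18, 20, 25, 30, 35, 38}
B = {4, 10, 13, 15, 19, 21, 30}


Set A = {6, 13, 18, 20, 25, 30, 35, 38}
Set B = {4, 10, 13, 15, 19, 21, 30}
A \ B = {6, 18, 20, 25, 35, 38}
|A \ B| = 6

6


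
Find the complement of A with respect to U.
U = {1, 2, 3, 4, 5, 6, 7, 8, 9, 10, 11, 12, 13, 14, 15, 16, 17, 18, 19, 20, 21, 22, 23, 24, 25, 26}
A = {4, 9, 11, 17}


Universal set U = {1, 2, 3, 4, 5, 6, 7, 8, 9, 10, 11, 12, 13, 14, 15, 16, 17, 18, 19, 20, 21, 22, 23, 24, 25, 26}
Set A = {4, 9, 11, 17}
A' = U \ A = elements in U but not in A
Checking each element of U:
1 (not in A, include), 2 (not in A, include), 3 (not in A, include), 4 (in A, exclude), 5 (not in A, include), 6 (not in A, include), 7 (not in A, include), 8 (not in A, include), 9 (in A, exclude), 10 (not in A, include), 11 (in A, exclude), 12 (not in A, include), 13 (not in A, include), 14 (not in A, include), 15 (not in A, include), 16 (not in A, include), 17 (in A, exclude), 18 (not in A, include), 19 (not in A, include), 20 (not in A, include), 21 (not in A, include), 22 (not in A, include), 23 (not in A, include), 24 (not in A, include), 25 (not in A, include), 26 (not in A, include)
A' = {1, 2, 3, 5, 6, 7, 8, 10, 12, 13, 14, 15, 16, 18, 19, 20, 21, 22, 23, 24, 25, 26}

{1, 2, 3, 5, 6, 7, 8, 10, 12, 13, 14, 15, 16, 18, 19, 20, 21, 22, 23, 24, 25, 26}


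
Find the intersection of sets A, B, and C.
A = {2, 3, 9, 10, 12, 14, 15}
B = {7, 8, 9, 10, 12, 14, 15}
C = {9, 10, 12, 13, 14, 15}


Set A = {2, 3, 9, 10, 12, 14, 15}
Set B = {7, 8, 9, 10, 12, 14, 15}
Set C = {9, 10, 12, 13, 14, 15}
First, A ∩ B = {9, 10, 12, 14, 15}
Then, (A ∩ B) ∩ C = {9, 10, 12, 14, 15}

{9, 10, 12, 14, 15}


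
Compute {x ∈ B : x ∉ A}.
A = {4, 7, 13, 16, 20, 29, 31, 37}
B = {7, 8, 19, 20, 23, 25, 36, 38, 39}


Set A = {4, 7, 13, 16, 20, 29, 31, 37}
Set B = {7, 8, 19, 20, 23, 25, 36, 38, 39}
Check each element of B against A:
7 ∈ A, 8 ∉ A (include), 19 ∉ A (include), 20 ∈ A, 23 ∉ A (include), 25 ∉ A (include), 36 ∉ A (include), 38 ∉ A (include), 39 ∉ A (include)
Elements of B not in A: {8, 19, 23, 25, 36, 38, 39}

{8, 19, 23, 25, 36, 38, 39}


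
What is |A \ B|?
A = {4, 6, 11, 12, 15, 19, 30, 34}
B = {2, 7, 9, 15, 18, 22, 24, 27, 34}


Set A = {4, 6, 11, 12, 15, 19, 30, 34}
Set B = {2, 7, 9, 15, 18, 22, 24, 27, 34}
A \ B = {4, 6, 11, 12, 19, 30}
|A \ B| = 6

6


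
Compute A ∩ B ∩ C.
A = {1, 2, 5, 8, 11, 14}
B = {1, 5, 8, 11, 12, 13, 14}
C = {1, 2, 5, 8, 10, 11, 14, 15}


Set A = {1, 2, 5, 8, 11, 14}
Set B = {1, 5, 8, 11, 12, 13, 14}
Set C = {1, 2, 5, 8, 10, 11, 14, 15}
First, A ∩ B = {1, 5, 8, 11, 14}
Then, (A ∩ B) ∩ C = {1, 5, 8, 11, 14}

{1, 5, 8, 11, 14}


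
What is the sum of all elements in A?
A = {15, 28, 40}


Set A = {15, 28, 40}
Sum = 15 + 28 + 40 = 83

83


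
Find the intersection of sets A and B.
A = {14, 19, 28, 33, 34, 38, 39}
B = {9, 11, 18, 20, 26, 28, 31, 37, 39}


Set A = {14, 19, 28, 33, 34, 38, 39}
Set B = {9, 11, 18, 20, 26, 28, 31, 37, 39}
A ∩ B includes only elements in both sets.
Check each element of A against B:
14 ✗, 19 ✗, 28 ✓, 33 ✗, 34 ✗, 38 ✗, 39 ✓
A ∩ B = {28, 39}

{28, 39}


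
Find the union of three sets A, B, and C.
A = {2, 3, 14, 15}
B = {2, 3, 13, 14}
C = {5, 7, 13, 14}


Set A = {2, 3, 14, 15}
Set B = {2, 3, 13, 14}
Set C = {5, 7, 13, 14}
First, A ∪ B = {2, 3, 13, 14, 15}
Then, (A ∪ B) ∪ C = {2, 3, 5, 7, 13, 14, 15}

{2, 3, 5, 7, 13, 14, 15}


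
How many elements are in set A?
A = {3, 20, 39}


Set A = {3, 20, 39}
Listing elements: 3, 20, 39
Counting: 3 elements
|A| = 3

3


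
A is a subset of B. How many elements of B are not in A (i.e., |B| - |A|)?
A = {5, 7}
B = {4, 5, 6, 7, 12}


Set A = {5, 7}, |A| = 2
Set B = {4, 5, 6, 7, 12}, |B| = 5
Since A ⊆ B: B \ A = {4, 6, 12}
|B| - |A| = 5 - 2 = 3

3


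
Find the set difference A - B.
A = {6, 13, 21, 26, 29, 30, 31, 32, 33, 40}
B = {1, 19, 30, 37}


Set A = {6, 13, 21, 26, 29, 30, 31, 32, 33, 40}
Set B = {1, 19, 30, 37}
A \ B includes elements in A that are not in B.
Check each element of A:
6 (not in B, keep), 13 (not in B, keep), 21 (not in B, keep), 26 (not in B, keep), 29 (not in B, keep), 30 (in B, remove), 31 (not in B, keep), 32 (not in B, keep), 33 (not in B, keep), 40 (not in B, keep)
A \ B = {6, 13, 21, 26, 29, 31, 32, 33, 40}

{6, 13, 21, 26, 29, 31, 32, 33, 40}


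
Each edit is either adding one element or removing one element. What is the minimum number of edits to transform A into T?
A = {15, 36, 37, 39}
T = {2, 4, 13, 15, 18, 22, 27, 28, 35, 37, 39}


Set A = {15, 36, 37, 39}
Set T = {2, 4, 13, 15, 18, 22, 27, 28, 35, 37, 39}
Elements to remove from A (in A, not in T): {36} → 1 removals
Elements to add to A (in T, not in A): {2, 4, 13, 18, 22, 27, 28, 35} → 8 additions
Total edits = 1 + 8 = 9

9
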